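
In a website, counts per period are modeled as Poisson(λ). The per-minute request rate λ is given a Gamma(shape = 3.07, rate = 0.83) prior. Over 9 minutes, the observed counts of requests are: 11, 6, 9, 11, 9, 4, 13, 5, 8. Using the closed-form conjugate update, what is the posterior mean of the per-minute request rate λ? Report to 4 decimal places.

8.0437

With a Gamma(shape α, rate β) prior, the Poisson likelihood is conjugate: the posterior is Gamma(α + ΣXᵢ, β + n).
Sum of counts S = 76 over n = 9 minutes.
Posterior: Gamma(α+S, β+n) = Gamma(3.07+76, 0.83+9) = Gamma(79.07, 9.83).
Posterior mean = α/β = 79.07/9.83 = 8.0437.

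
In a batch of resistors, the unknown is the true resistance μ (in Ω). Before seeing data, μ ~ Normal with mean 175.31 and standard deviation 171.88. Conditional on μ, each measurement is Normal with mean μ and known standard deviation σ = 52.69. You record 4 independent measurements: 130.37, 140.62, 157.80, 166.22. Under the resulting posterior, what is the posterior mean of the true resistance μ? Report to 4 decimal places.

For Normal data with known variance σ², a Normal(μ₀, σ₀²) prior on μ is conjugate. Posterior precision = 1/σ₀² + n/σ²; posterior mean is the precision-weighted average of μ₀ and x̄.
Σxᵢ = 130.37 + 140.62 + 157.80 + 166.22 = 595.01, so n·x̄ = 595.01.
σ₀² = 171.88² = 29542.7344, σ² = 52.69² = 2776.2361; σ² + n·σ₀² = 2776.2361 + 4·29542.7344 = 120947.1737.
Posterior mean = (μ₀/σ₀² + n·x̄/σ²)/(1/σ₀² + n/σ²) = (σ²·μ₀ + σ₀²·n·x̄)/(σ² + n·σ₀²) = (2776.2361·175.31 + 29542.7344·595.01)/120947.1737 = 18064924.346035/120947.1737 = 149.3621.

149.3621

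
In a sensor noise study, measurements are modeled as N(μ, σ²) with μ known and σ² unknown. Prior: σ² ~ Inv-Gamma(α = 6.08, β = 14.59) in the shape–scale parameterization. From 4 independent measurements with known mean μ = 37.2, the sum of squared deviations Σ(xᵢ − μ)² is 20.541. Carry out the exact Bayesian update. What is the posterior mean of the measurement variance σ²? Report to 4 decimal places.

With known mean μ and an Inverse-Gamma(α, β) prior on σ², the Normal likelihood is conjugate: posterior is Inv-Gamma(α + n/2, β + Σ(xᵢ−μ)²/2).
Posterior: Inv-Gamma(6.08 + 4/2, 14.59 + 20.541/2) = Inv-Gamma(8.08, 24.8605).
E[σ²|data] = β/(α−1) = 24.8605/7.08 = 3.5114.

3.5114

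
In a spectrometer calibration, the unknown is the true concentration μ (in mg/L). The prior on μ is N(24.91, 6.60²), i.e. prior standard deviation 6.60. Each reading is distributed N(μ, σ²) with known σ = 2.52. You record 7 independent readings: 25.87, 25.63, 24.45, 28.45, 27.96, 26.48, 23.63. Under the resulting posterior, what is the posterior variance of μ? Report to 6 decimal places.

0.888692

For Normal data with known variance σ², a Normal(μ₀, σ₀²) prior on μ is conjugate. Posterior precision = 1/σ₀² + n/σ²; posterior mean is the precision-weighted average of μ₀ and x̄.
σ₀² = 6.60² = 43.56, σ² = 2.52² = 6.3504; σ² + n·σ₀² = 6.3504 + 7·43.56 = 311.2704.
Posterior precision = 1/σ₀² + n/σ² = 1/43.56 + 7/6.3504 = (σ² + n·σ₀²)/(σ₀²σ²) = 311.2704/(43.56·6.3504); posterior variance σₙ² = σ₀²σ²/(σ² + n·σ₀²) = 43.56·6.3504/311.2704 = 0.888692.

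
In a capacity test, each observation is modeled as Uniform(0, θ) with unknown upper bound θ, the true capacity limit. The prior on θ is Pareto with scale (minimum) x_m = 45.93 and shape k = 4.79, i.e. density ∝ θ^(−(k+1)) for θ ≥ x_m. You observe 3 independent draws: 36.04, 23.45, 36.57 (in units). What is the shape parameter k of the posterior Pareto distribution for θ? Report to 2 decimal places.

A Pareto(scale x_m, shape k) prior on the upper bound θ of Uniform(0, θ) is conjugate: posterior is Pareto(max(x_m, max xᵢ), k + n).
Sample maximum = 36.57; prior scale x_m = 45.93 → posterior scale = max = 45.93.
Posterior shape = 4.79 + 3 = 7.79.
Posterior shape k = 7.79.

7.79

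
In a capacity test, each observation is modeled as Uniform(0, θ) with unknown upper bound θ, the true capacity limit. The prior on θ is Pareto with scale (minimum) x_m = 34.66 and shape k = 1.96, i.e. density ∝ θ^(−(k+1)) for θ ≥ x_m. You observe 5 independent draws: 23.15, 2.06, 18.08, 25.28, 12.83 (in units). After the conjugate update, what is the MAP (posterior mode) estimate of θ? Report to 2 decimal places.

34.66

A Pareto(scale x_m, shape k) prior on the upper bound θ of Uniform(0, θ) is conjugate: posterior is Pareto(max(x_m, max xᵢ), k + n).
Sample maximum = 25.28; prior scale x_m = 34.66 → posterior scale = max = 34.66.
Posterior shape = 1.96 + 5 = 6.96.
The Pareto density is decreasing on [x_m, ∞), so the mode is x_m = 34.66.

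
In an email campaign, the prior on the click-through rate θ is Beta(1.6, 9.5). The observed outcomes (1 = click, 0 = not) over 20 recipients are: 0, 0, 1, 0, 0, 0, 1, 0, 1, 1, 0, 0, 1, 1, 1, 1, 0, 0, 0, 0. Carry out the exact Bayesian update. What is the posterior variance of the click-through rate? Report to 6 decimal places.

0.006648

The Beta prior is conjugate to a Binomial/Bernoulli likelihood; the update adds successes to α and failures to β.
Posterior: Beta(α+k, β+n−k) = Beta(1.6+8, 9.5+12) = Beta(9.6, 21.5).
Var = αβ/((α+β)²(α+β+1)) = 9.6·21.5/(31.1²·32.1) = 0.006648.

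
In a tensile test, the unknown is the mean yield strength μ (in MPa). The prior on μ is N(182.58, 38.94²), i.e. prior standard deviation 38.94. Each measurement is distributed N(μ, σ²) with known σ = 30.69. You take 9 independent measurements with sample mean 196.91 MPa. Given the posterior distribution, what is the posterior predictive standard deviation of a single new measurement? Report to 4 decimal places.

For Normal data with known variance σ², a Normal(μ₀, σ₀²) prior on μ is conjugate. Posterior precision = 1/σ₀² + n/σ²; posterior mean is the precision-weighted average of μ₀ and x̄.
σ₀² = 38.94² = 1516.3236, σ² = 30.69² = 941.8761; σ² + n·σ₀² = 941.8761 + 9·1516.3236 = 14588.7885.
Posterior precision = 1/σ₀² + n/σ² = 1/1516.3236 + 9/941.8761 = (σ² + n·σ₀²)/(σ₀²σ²) = 14588.7885/(1516.3236·941.8761); posterior variance σₙ² = σ₀²σ²/(σ² + n·σ₀²) = 1516.3236·941.8761/14588.7885 = 97.896337.
Predictive variance for one new observation = σₙ² + σ² = 1516.3236·941.8761/14588.7885 + 941.8761 = σ²·(σ₀² + 14588.7885)/14588.7885 = 941.8761·16105.1121/14588.7885 = 1039.772437; SD = √(941.8761·16105.1121/14588.7885) = 32.2455.

32.2455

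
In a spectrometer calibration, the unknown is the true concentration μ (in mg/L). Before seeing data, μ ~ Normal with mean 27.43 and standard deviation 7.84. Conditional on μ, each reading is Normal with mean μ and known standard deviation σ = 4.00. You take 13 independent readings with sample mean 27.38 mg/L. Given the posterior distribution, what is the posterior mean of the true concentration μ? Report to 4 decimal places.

27.3810

For Normal data with known variance σ², a Normal(μ₀, σ₀²) prior on μ is conjugate. Posterior precision = 1/σ₀² + n/σ²; posterior mean is the precision-weighted average of μ₀ and x̄.
n·x̄ = 13·27.38 = 355.94.
σ₀² = 7.84² = 61.4656, σ² = 4.00² = 16; σ² + n·σ₀² = 16 + 13·61.4656 = 815.0528.
Posterior mean = (μ₀/σ₀² + n·x̄/σ²)/(1/σ₀² + n/σ²) = (σ²·μ₀ + σ₀²·n·x̄)/(σ² + n·σ₀²) = (16·27.43 + 61.4656·355.94)/815.0528 = 22316.945664/815.0528 = 27.3810.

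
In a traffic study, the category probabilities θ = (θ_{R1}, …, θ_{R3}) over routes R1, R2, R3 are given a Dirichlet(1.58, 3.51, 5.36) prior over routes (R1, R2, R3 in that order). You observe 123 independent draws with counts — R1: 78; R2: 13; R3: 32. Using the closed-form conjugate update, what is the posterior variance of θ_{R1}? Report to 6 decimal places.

0.001790

The Dirichlet prior is conjugate to the Multinomial likelihood: each posterior αⱼ = prior αⱼ + observed count nⱼ.
Posterior concentration: (79.58, 16.51, 37.36), total = 133.45.
Var[θ_j] = α_j(Σα−α_j)/((Σα)²(Σα+1)) = 79.58·53.87/(133.45²·134.45) = 0.001790.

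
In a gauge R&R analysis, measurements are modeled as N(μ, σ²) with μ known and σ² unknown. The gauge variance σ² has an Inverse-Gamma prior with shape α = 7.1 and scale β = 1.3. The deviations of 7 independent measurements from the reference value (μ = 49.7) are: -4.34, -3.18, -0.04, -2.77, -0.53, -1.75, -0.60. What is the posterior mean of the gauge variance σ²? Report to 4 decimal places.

2.2357

With known mean μ and an Inverse-Gamma(α, β) prior on σ², the Normal likelihood is conjugate: posterior is Inv-Gamma(α + n/2, β + Σ(xᵢ−μ)²/2).
Σ(xᵢ−μ)² = (-4.34)² + (-3.18)² + (-0.04)² + (-2.77)² + (-0.53)² + (-1.75)² + (-0.60)² = 40.3259.
Posterior: Inv-Gamma(7.1 + 7/2, 1.3 + 40.3259/2) = Inv-Gamma(10.60, 21.46295).
E[σ²|data] = β/(α−1) = 21.46295/9.60 = 2.2357.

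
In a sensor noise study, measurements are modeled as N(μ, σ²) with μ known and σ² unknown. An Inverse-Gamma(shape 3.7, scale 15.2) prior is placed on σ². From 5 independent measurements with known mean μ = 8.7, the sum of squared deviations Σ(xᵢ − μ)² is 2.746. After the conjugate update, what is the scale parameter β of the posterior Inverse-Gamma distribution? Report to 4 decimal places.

With known mean μ and an Inverse-Gamma(α, β) prior on σ², the Normal likelihood is conjugate: posterior is Inv-Gamma(α + n/2, β + Σ(xᵢ−μ)²/2).
Posterior: Inv-Gamma(3.7 + 5/2, 15.2 + 2.746/2) = Inv-Gamma(6.20, 16.5730).
Posterior β = 16.5730.

16.5730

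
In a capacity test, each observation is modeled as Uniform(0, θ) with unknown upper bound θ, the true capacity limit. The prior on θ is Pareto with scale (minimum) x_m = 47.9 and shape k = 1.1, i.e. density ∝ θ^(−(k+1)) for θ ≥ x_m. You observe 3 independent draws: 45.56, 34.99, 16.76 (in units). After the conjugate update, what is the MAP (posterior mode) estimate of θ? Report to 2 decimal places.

A Pareto(scale x_m, shape k) prior on the upper bound θ of Uniform(0, θ) is conjugate: posterior is Pareto(max(x_m, max xᵢ), k + n).
Sample maximum = 45.56; prior scale x_m = 47.9 → posterior scale = max = 47.90.
Posterior shape = 1.1 + 3 = 4.1.
The Pareto density is decreasing on [x_m, ∞), so the mode is x_m = 47.90.

47.90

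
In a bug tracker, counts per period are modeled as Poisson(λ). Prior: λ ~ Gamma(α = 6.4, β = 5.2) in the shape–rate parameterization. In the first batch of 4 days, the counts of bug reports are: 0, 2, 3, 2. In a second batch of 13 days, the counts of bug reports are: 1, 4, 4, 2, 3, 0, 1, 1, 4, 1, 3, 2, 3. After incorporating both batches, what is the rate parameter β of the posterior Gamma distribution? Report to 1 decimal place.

With a Gamma(shape α, rate β) prior, the Poisson likelihood is conjugate: the posterior is Gamma(α + ΣXᵢ, β + n).
Batch 1: sum of counts S = 7 over n = 4 days.
After batch 1: Gamma(α+S, β+n) = Gamma(6.4+7, 5.2+4) = Gamma(13.4, 9.2).
Batch 2: sum of counts S = 29 over n = 13 days.
After batch 2: Gamma(α+S, β+n) = Gamma(13.4+29, 9.2+13) = Gamma(42.4, 22.2).
Posterior β = 22.2.

22.2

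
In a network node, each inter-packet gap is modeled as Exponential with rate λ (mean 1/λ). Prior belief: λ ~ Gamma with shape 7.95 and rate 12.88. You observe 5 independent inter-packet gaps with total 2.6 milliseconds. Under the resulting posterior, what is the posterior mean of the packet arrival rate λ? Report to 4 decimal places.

0.8366

With a Gamma(shape α, rate β) prior on the exponential rate λ, the posterior after n observations with total T = Σxᵢ is Gamma(α+n, β+T).
Posterior: Gamma(7.95+5, 12.88+2.6) = Gamma(12.95, 15.48).
Posterior mean of λ = α/β = 12.95/15.48 = 0.8366.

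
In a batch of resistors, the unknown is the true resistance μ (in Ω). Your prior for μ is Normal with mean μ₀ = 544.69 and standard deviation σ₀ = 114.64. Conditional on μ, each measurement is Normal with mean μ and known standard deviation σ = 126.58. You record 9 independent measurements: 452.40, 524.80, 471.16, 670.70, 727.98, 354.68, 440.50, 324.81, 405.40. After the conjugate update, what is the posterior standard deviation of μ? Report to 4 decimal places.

39.5966

For Normal data with known variance σ², a Normal(μ₀, σ₀²) prior on μ is conjugate. Posterior precision = 1/σ₀² + n/σ²; posterior mean is the precision-weighted average of μ₀ and x̄.
σ₀² = 114.64² = 13142.3296, σ² = 126.58² = 16022.4964; σ² + n·σ₀² = 16022.4964 + 9·13142.3296 = 134303.4628.
Posterior precision = 1/σ₀² + n/σ² = 1/13142.3296 + 9/16022.4964 = (σ² + n·σ₀²)/(σ₀²σ²) = 134303.4628/(13142.3296·16022.4964); posterior variance σₙ² = σ₀²σ²/(σ² + n·σ₀²) = 13142.3296·16022.4964/134303.4628 = 1567.889050.
Posterior SD = √σₙ² = √(13142.3296·16022.4964/134303.4628) = 39.5966.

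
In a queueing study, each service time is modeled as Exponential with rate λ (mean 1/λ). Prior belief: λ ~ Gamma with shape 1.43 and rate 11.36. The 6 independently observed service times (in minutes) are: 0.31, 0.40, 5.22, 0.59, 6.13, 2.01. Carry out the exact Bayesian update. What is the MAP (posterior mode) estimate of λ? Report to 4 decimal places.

With a Gamma(shape α, rate β) prior on the exponential rate λ, the posterior after n observations with total T = Σxᵢ is Gamma(α+n, β+T).
Sum of observations T = 14.66 minutes; n = 6.
Posterior: Gamma(1.43+6, 11.36+14.66) = Gamma(7.43, 26.02).
Mode = (α−1)/β = 0.2471.

0.2471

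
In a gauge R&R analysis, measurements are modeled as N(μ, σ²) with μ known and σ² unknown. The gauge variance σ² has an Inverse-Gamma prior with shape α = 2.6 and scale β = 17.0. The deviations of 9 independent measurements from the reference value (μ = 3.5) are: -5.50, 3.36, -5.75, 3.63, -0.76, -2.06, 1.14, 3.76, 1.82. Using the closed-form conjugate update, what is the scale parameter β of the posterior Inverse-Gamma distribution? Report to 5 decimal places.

72.67490

With known mean μ and an Inverse-Gamma(α, β) prior on σ², the Normal likelihood is conjugate: posterior is Inv-Gamma(α + n/2, β + Σ(xᵢ−μ)²/2).
Σ(xᵢ−μ)² = (-5.50)² + (3.36)² + (-5.75)² + (3.63)² + (-0.76)² + (-2.06)² + (1.14)² + (3.76)² + (1.82)² = 111.3498.
Posterior: Inv-Gamma(2.6 + 9/2, 17.0 + 111.3498/2) = Inv-Gamma(7.10, 72.67490).
Posterior β = 72.67490.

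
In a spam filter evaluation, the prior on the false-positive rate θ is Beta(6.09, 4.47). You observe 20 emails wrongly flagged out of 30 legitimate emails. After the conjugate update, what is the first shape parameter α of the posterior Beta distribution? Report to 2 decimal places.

26.09

The Beta prior is conjugate to a Binomial/Bernoulli likelihood; the update adds successes to α and failures to β.
Posterior: Beta(α+k, β+n−k) = Beta(6.09+20, 4.47+10) = Beta(26.09, 14.47).
Posterior α = 26.09.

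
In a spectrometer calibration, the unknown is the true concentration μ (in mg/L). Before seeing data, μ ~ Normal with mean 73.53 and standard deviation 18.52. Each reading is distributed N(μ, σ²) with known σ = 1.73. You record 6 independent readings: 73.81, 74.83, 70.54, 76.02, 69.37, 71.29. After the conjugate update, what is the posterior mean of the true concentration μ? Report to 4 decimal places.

72.6446

For Normal data with known variance σ², a Normal(μ₀, σ₀²) prior on μ is conjugate. Posterior precision = 1/σ₀² + n/σ²; posterior mean is the precision-weighted average of μ₀ and x̄.
Σxᵢ = 73.81 + 74.83 + 70.54 + 76.02 + 69.37 + 71.29 = 435.86, so n·x̄ = 435.86.
σ₀² = 18.52² = 342.9904, σ² = 1.73² = 2.9929; σ² + n·σ₀² = 2.9929 + 6·342.9904 = 2060.9353.
Posterior mean = (μ₀/σ₀² + n·x̄/σ²)/(1/σ₀² + n/σ²) = (σ²·μ₀ + σ₀²·n·x̄)/(σ² + n·σ₀²) = (2.9929·73.53 + 342.9904·435.86)/2060.9353 = 149715.863681/2060.9353 = 72.6446.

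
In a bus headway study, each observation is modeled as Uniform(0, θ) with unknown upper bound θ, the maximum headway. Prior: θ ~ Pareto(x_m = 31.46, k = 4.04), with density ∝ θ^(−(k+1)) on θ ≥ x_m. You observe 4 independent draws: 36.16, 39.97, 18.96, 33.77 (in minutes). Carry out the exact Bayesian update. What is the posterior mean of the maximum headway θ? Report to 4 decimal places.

A Pareto(scale x_m, shape k) prior on the upper bound θ of Uniform(0, θ) is conjugate: posterior is Pareto(max(x_m, max xᵢ), k + n).
Sample maximum = 39.97; prior scale x_m = 31.46 → posterior scale = max = 39.97.
Posterior shape = 4.04 + 4 = 8.04.
E[θ|data] = k·x_m/(k−1) = 8.04·39.97/7.04 = 45.6476.

45.6476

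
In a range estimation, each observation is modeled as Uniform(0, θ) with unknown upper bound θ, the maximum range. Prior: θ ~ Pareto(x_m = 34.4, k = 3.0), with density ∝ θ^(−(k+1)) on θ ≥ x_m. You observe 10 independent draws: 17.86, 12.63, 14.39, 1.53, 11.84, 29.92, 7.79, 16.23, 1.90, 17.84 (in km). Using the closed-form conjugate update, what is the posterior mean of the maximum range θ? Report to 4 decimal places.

37.2667

A Pareto(scale x_m, shape k) prior on the upper bound θ of Uniform(0, θ) is conjugate: posterior is Pareto(max(x_m, max xᵢ), k + n).
Sample maximum = 29.92; prior scale x_m = 34.4 → posterior scale = max = 34.40.
Posterior shape = 3.0 + 10 = 13.0.
E[θ|data] = k·x_m/(k−1) = 13.0·34.40/12.0 = 37.2667.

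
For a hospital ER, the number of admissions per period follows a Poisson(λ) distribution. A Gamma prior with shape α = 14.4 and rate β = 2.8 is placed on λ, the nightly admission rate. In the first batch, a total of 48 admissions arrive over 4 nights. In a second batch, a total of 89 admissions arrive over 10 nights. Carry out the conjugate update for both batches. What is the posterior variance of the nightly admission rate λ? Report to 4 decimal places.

0.5364

With a Gamma(shape α, rate β) prior, the Poisson likelihood is conjugate: the posterior is Gamma(α + ΣXᵢ, β + n).
After batch 1: Gamma(α+S, β+n) = Gamma(14.4+48, 2.8+4) = Gamma(62.4, 6.8).
After batch 2: Gamma(α+S, β+n) = Gamma(62.4+89, 6.8+10) = Gamma(151.4, 16.8).
Var = α/β² = 151.4/16.8² = 0.5364.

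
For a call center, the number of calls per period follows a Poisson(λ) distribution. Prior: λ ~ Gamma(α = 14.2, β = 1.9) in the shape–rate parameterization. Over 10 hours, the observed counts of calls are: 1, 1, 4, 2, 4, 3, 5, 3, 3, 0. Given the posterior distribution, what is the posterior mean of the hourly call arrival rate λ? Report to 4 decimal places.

3.3782

With a Gamma(shape α, rate β) prior, the Poisson likelihood is conjugate: the posterior is Gamma(α + ΣXᵢ, β + n).
Sum of counts S = 26 over n = 10 hours.
Posterior: Gamma(α+S, β+n) = Gamma(14.2+26, 1.9+10) = Gamma(40.2, 11.9).
Posterior mean = α/β = 40.2/11.9 = 3.3782.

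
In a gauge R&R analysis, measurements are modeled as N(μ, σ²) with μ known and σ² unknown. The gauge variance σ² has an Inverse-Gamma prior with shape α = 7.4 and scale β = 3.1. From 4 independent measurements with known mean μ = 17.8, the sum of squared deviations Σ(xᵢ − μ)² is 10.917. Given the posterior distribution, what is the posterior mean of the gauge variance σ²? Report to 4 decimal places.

1.0189

With known mean μ and an Inverse-Gamma(α, β) prior on σ², the Normal likelihood is conjugate: posterior is Inv-Gamma(α + n/2, β + Σ(xᵢ−μ)²/2).
Posterior: Inv-Gamma(7.4 + 4/2, 3.1 + 10.917/2) = Inv-Gamma(9.40, 8.5585).
E[σ²|data] = β/(α−1) = 8.5585/8.40 = 1.0189.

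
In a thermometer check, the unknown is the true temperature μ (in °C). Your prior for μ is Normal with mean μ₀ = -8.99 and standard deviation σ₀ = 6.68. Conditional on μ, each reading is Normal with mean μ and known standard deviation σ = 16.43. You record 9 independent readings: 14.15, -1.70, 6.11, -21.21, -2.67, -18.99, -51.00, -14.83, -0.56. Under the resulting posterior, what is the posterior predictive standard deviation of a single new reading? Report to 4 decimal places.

For Normal data with known variance σ², a Normal(μ₀, σ₀²) prior on μ is conjugate. Posterior precision = 1/σ₀² + n/σ²; posterior mean is the precision-weighted average of μ₀ and x̄.
σ₀² = 6.68² = 44.6224, σ² = 16.43² = 269.9449; σ² + n·σ₀² = 269.9449 + 9·44.6224 = 671.5465.
Posterior precision = 1/σ₀² + n/σ² = 1/44.6224 + 9/269.9449 = (σ² + n·σ₀²)/(σ₀²σ²) = 671.5465/(44.6224·269.9449); posterior variance σₙ² = σ₀²σ²/(σ² + n·σ₀²) = 44.6224·269.9449/671.5465 = 17.937089.
Predictive variance for one new observation = σₙ² + σ² = 44.6224·269.9449/671.5465 + 269.9449 = σ²·(σ₀² + 671.5465)/671.5465 = 269.9449·716.1689/671.5465 = 287.881989; SD = √(269.9449·716.1689/671.5465) = 16.9671.

16.9671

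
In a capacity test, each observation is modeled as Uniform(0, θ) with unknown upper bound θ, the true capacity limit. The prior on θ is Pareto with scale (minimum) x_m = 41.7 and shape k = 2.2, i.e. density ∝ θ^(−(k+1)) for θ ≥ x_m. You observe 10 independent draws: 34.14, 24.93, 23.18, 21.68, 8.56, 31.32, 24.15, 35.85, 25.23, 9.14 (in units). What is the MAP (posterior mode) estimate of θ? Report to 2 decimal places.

A Pareto(scale x_m, shape k) prior on the upper bound θ of Uniform(0, θ) is conjugate: posterior is Pareto(max(x_m, max xᵢ), k + n).
Sample maximum = 35.85; prior scale x_m = 41.7 → posterior scale = max = 41.70.
Posterior shape = 2.2 + 10 = 12.2.
The Pareto density is decreasing on [x_m, ∞), so the mode is x_m = 41.70.

41.70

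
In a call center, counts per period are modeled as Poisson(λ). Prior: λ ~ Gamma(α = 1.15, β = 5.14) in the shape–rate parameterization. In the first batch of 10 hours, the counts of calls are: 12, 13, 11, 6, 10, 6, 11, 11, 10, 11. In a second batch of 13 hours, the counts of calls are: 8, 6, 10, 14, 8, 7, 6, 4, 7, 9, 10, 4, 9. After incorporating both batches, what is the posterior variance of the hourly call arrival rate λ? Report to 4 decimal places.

0.2578

With a Gamma(shape α, rate β) prior, the Poisson likelihood is conjugate: the posterior is Gamma(α + ΣXᵢ, β + n).
Batch 1: sum of counts S = 101 over n = 10 hours.
After batch 1: Gamma(α+S, β+n) = Gamma(1.15+101, 5.14+10) = Gamma(102.15, 15.14).
Batch 2: sum of counts S = 102 over n = 13 hours.
After batch 2: Gamma(α+S, β+n) = Gamma(102.15+102, 15.14+13) = Gamma(204.15, 28.14).
Var = α/β² = 204.15/28.14² = 0.2578.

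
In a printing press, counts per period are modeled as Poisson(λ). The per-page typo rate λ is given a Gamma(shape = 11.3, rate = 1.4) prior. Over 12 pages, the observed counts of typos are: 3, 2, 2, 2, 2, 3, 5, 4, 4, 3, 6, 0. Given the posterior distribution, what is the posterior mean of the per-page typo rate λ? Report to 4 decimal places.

With a Gamma(shape α, rate β) prior, the Poisson likelihood is conjugate: the posterior is Gamma(α + ΣXᵢ, β + n).
Sum of counts S = 36 over n = 12 pages.
Posterior: Gamma(α+S, β+n) = Gamma(11.3+36, 1.4+12) = Gamma(47.3, 13.4).
Posterior mean = α/β = 47.3/13.4 = 3.5299.

3.5299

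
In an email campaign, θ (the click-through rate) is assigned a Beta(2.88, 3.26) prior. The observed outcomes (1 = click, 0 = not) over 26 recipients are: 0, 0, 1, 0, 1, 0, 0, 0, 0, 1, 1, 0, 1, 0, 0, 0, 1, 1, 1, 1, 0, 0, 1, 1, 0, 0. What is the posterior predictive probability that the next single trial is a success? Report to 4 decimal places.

The Beta prior is conjugate to a Binomial/Bernoulli likelihood; the update adds successes to α and failures to β.
Posterior: Beta(α+k, β+n−k) = Beta(2.88+11, 3.26+15) = Beta(13.88, 18.26).
For a single future Bernoulli trial, P(success | data) = α/(α+β) = 0.4319.

0.4319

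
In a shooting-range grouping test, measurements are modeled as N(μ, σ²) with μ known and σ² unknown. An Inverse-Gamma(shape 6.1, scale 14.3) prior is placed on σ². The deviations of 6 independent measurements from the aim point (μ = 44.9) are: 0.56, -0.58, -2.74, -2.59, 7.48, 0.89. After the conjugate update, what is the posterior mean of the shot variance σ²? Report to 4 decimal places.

6.1857

With known mean μ and an Inverse-Gamma(α, β) prior on σ², the Normal likelihood is conjugate: posterior is Inv-Gamma(α + n/2, β + Σ(xᵢ−μ)²/2).
Σ(xᵢ−μ)² = (0.56)² + (-0.58)² + (-2.74)² + (-2.59)² + (7.48)² + (0.89)² = 71.6082.
Posterior: Inv-Gamma(6.1 + 6/2, 14.3 + 71.6082/2) = Inv-Gamma(9.10, 50.10410).
E[σ²|data] = β/(α−1) = 50.10410/8.10 = 6.1857.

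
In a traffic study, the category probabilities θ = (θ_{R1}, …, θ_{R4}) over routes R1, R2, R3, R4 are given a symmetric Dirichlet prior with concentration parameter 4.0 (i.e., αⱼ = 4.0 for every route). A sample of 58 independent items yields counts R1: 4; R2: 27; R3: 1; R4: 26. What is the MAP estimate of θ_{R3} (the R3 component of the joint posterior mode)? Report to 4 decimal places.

The Dirichlet prior is conjugate to the Multinomial likelihood: each posterior αⱼ = prior αⱼ + observed count nⱼ.
Posterior concentration: (8.0, 31.0, 5.0, 30.0), total = 74.0.
Joint mode component: (α_{R3}−1)/(Σα−K) = 4.0/70.0 = 0.0571.

0.0571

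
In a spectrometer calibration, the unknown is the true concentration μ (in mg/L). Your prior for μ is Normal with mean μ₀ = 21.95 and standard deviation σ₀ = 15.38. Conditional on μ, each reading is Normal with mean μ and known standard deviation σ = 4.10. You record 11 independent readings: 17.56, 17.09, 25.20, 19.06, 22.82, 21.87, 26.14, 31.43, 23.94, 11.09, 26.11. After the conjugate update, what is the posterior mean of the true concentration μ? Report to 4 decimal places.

22.0277

For Normal data with known variance σ², a Normal(μ₀, σ₀²) prior on μ is conjugate. Posterior precision = 1/σ₀² + n/σ²; posterior mean is the precision-weighted average of μ₀ and x̄.
Σxᵢ = 17.56 + 17.09 + 25.20 + 19.06 + 22.82 + 21.87 + 26.14 + 31.43 + 23.94 + 11.09 + 26.11 = 242.31, so n·x̄ = 242.31.
σ₀² = 15.38² = 236.5444, σ² = 4.10² = 16.81; σ² + n·σ₀² = 16.81 + 11·236.5444 = 2618.7984.
Posterior mean = (μ₀/σ₀² + n·x̄/σ²)/(1/σ₀² + n/σ²) = (σ²·μ₀ + σ₀²·n·x̄)/(σ² + n·σ₀²) = (16.81·21.95 + 236.5444·242.31)/2618.7984 = 57686.053064/2618.7984 = 22.0277.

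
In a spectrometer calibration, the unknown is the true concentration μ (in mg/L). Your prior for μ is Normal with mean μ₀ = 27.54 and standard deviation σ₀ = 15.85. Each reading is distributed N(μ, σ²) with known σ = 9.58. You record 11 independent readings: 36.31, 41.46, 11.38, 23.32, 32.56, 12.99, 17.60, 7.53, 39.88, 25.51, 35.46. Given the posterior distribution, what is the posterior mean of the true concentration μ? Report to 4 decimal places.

For Normal data with known variance σ², a Normal(μ₀, σ₀²) prior on μ is conjugate. Posterior precision = 1/σ₀² + n/σ²; posterior mean is the precision-weighted average of μ₀ and x̄.
Σxᵢ = 36.31 + 41.46 + 11.38 + 23.32 + 32.56 + 12.99 + 17.60 + 7.53 + 39.88 + 25.51 + 35.46 = 284, so n·x̄ = 284.
σ₀² = 15.85² = 251.2225, σ² = 9.58² = 91.7764; σ² + n·σ₀² = 91.7764 + 11·251.2225 = 2855.2239.
Posterior mean = (μ₀/σ₀² + n·x̄/σ²)/(1/σ₀² + n/σ²) = (σ²·μ₀ + σ₀²·n·x̄)/(σ² + n·σ₀²) = (91.7764·27.54 + 251.2225·284)/2855.2239 = 73874.712056/2855.2239 = 25.8735.

25.8735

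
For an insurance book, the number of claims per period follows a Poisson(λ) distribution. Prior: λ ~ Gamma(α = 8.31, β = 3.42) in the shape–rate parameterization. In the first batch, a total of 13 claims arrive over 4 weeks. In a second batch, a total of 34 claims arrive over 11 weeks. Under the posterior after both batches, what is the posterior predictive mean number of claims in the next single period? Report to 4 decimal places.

With a Gamma(shape α, rate β) prior, the Poisson likelihood is conjugate: the posterior is Gamma(α + ΣXᵢ, β + n).
After batch 1: Gamma(α+S, β+n) = Gamma(8.31+13, 3.42+4) = Gamma(21.31, 7.42).
After batch 2: Gamma(α+S, β+n) = Gamma(21.31+34, 7.42+11) = Gamma(55.31, 18.42).
The predictive distribution for one future period is NegBinom with mean α/β = 3.0027.

3.0027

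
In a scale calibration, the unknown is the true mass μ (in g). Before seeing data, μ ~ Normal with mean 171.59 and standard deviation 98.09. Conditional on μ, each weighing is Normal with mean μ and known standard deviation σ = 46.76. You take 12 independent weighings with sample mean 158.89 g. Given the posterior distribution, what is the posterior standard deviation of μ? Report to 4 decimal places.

For Normal data with known variance σ², a Normal(μ₀, σ₀²) prior on μ is conjugate. Posterior precision = 1/σ₀² + n/σ²; posterior mean is the precision-weighted average of μ₀ and x̄.
σ₀² = 98.09² = 9621.6481, σ² = 46.76² = 2186.4976; σ² + n·σ₀² = 2186.4976 + 12·9621.6481 = 117646.2748.
Posterior precision = 1/σ₀² + n/σ² = 1/9621.6481 + 12/2186.4976 = (σ² + n·σ₀²)/(σ₀²σ²) = 117646.2748/(9621.6481·2186.4976); posterior variance σₙ² = σ₀²σ²/(σ² + n·σ₀²) = 9621.6481·2186.4976/117646.2748 = 178.821731.
Posterior SD = √σₙ² = √(9621.6481·2186.4976/117646.2748) = 13.3724.

13.3724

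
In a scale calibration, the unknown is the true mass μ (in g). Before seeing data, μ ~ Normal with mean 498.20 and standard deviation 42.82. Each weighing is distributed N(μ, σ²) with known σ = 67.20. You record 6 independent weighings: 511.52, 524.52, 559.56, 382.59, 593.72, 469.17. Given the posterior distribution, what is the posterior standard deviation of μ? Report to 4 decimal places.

For Normal data with known variance σ², a Normal(μ₀, σ₀²) prior on μ is conjugate. Posterior precision = 1/σ₀² + n/σ²; posterior mean is the precision-weighted average of μ₀ and x̄.
σ₀² = 42.82² = 1833.5524, σ² = 67.20² = 4515.84; σ² + n·σ₀² = 4515.84 + 6·1833.5524 = 15517.1544.
Posterior precision = 1/σ₀² + n/σ² = 1/1833.5524 + 6/4515.84 = (σ² + n·σ₀²)/(σ₀²σ²) = 15517.1544/(1833.5524·4515.84); posterior variance σₙ² = σ₀²σ²/(σ² + n·σ₀²) = 1833.5524·4515.84/15517.1544 = 533.604877.
Posterior SD = √σₙ² = √(1833.5524·4515.84/15517.1544) = 23.0999.

23.0999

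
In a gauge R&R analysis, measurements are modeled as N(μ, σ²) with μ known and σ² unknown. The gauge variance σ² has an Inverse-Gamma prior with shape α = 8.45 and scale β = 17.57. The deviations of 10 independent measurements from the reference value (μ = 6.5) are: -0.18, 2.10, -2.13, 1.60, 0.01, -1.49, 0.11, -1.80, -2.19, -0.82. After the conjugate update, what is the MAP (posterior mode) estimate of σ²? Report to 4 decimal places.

With known mean μ and an Inverse-Gamma(α, β) prior on σ², the Normal likelihood is conjugate: posterior is Inv-Gamma(α + n/2, β + Σ(xᵢ−μ)²/2).
Σ(xᵢ−μ)² = (-0.18)² + (2.10)² + (-2.13)² + (1.60)² + (0.01)² + (-1.49)² + (0.11)² + (-1.80)² + (-2.19)² + (-0.82)² = 22.4801.
Posterior: Inv-Gamma(8.45 + 10/2, 17.57 + 22.4801/2) = Inv-Gamma(13.45, 28.81005).
Mode = β/(α+1) = 28.81005/14.45 = 1.9938.

1.9938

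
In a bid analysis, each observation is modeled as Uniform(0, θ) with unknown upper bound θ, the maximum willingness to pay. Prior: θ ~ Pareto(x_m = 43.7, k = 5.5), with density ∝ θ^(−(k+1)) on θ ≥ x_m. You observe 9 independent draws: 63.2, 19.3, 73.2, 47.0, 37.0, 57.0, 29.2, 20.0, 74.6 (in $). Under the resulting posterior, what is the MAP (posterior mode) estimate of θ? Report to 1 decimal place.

A Pareto(scale x_m, shape k) prior on the upper bound θ of Uniform(0, θ) is conjugate: posterior is Pareto(max(x_m, max xᵢ), k + n).
Sample maximum = 74.6; prior scale x_m = 43.7 → posterior scale = max = 74.6.
Posterior shape = 5.5 + 9 = 14.5.
The Pareto density is decreasing on [x_m, ∞), so the mode is x_m = 74.6.

74.6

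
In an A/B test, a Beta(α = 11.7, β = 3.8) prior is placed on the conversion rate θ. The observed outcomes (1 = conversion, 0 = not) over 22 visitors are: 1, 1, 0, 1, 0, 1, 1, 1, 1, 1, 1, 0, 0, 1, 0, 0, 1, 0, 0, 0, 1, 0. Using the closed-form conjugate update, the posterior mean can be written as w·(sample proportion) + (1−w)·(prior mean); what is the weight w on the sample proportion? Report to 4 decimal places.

The Beta prior is conjugate to a Binomial/Bernoulli likelihood; the update adds successes to α and failures to β.
Posterior mean = (α₀+k)/(α₀+β₀+n) = [n/(α₀+β₀+n)]·(k/n) + [(α₀+β₀)/(α₀+β₀+n)]·α₀/(α₀+β₀), so only n and the prior enter the weight.
The weight on the data is w = n/(α₀+β₀+n) = 22/(11.7+3.8+22) = 22/37.5 = 0.5867.

0.5867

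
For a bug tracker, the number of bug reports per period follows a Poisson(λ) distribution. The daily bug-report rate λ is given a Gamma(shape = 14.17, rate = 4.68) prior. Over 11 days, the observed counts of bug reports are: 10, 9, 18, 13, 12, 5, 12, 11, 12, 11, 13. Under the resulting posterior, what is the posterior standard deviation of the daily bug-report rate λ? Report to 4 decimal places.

0.7551

With a Gamma(shape α, rate β) prior, the Poisson likelihood is conjugate: the posterior is Gamma(α + ΣXᵢ, β + n).
Sum of counts S = 126 over n = 11 days.
Posterior: Gamma(α+S, β+n) = Gamma(14.17+126, 4.68+11) = Gamma(140.17, 15.68).
SD = √α/β = √140.17/15.68 = 0.7551.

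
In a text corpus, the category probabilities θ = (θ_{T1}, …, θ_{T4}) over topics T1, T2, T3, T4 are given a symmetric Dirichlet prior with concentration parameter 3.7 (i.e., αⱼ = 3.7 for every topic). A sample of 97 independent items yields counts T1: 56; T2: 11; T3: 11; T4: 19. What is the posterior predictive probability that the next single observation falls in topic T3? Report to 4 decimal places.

0.1315

The Dirichlet prior is conjugate to the Multinomial likelihood: each posterior αⱼ = prior αⱼ + observed count nⱼ.
Posterior concentration: (59.7, 14.7, 14.7, 22.7), total = 111.8.
P(next = T3 | data) = α_{T3}/Σα = 0.1315.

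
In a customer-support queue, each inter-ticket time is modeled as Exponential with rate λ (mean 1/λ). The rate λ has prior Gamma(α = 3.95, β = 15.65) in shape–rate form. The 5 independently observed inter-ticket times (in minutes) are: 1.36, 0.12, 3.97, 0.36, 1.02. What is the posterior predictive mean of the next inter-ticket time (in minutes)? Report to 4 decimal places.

With a Gamma(shape α, rate β) prior on the exponential rate λ, the posterior after n observations with total T = Σxᵢ is Gamma(α+n, β+T).
Sum of observations T = 6.83 minutes; n = 5.
Posterior: Gamma(3.95+5, 15.65+6.83) = Gamma(8.95, 22.48).
The predictive distribution for the next observation is Lomax; its mean is β/(α−1) = 22.48/7.95 = 2.8277.

2.8277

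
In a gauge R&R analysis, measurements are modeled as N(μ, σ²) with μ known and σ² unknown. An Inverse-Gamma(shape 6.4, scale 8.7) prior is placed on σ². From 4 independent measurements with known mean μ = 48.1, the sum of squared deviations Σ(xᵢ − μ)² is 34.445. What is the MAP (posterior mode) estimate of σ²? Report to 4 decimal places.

2.7577

With known mean μ and an Inverse-Gamma(α, β) prior on σ², the Normal likelihood is conjugate: posterior is Inv-Gamma(α + n/2, β + Σ(xᵢ−μ)²/2).
Posterior: Inv-Gamma(6.4 + 4/2, 8.7 + 34.445/2) = Inv-Gamma(8.40, 25.9225).
Mode = β/(α+1) = 25.9225/9.40 = 2.7577.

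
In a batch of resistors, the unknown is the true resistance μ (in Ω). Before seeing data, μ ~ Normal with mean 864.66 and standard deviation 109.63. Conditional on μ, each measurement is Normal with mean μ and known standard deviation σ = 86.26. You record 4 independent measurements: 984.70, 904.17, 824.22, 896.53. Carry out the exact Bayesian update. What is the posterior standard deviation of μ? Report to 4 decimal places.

For Normal data with known variance σ², a Normal(μ₀, σ₀²) prior on μ is conjugate. Posterior precision = 1/σ₀² + n/σ²; posterior mean is the precision-weighted average of μ₀ and x̄.
σ₀² = 109.63² = 12018.7369, σ² = 86.26² = 7440.7876; σ² + n·σ₀² = 7440.7876 + 4·12018.7369 = 55515.7352.
Posterior precision = 1/σ₀² + n/σ² = 1/12018.7369 + 4/7440.7876 = (σ² + n·σ₀²)/(σ₀²σ²) = 55515.7352/(12018.7369·7440.7876); posterior variance σₙ² = σ₀²σ²/(σ² + n·σ₀²) = 12018.7369·7440.7876/55515.7352 = 1610.874253.
Posterior SD = √σₙ² = √(12018.7369·7440.7876/55515.7352) = 40.1357.

40.1357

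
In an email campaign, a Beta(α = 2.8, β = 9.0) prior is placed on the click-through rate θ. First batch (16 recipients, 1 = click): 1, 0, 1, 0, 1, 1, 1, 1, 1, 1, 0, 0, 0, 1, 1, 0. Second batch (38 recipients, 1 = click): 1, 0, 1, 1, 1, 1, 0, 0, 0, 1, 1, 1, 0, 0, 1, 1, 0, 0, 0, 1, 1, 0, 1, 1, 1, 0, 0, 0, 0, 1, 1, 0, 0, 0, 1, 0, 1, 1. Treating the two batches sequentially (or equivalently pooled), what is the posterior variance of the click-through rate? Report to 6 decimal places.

0.003742

The Beta prior is conjugate to a Binomial/Bernoulli likelihood; the update adds successes to α and failures to β.
After batch 1: Beta(2.8+10, 9.0+6) = Beta(12.8, 15.0).
After batch 2: Beta(12.8+20, 15.0+18) = Beta(32.8, 33.0).
Var = αβ/((α+β)²(α+β+1)) = 32.8·33.0/(65.8²·66.8) = 0.003742.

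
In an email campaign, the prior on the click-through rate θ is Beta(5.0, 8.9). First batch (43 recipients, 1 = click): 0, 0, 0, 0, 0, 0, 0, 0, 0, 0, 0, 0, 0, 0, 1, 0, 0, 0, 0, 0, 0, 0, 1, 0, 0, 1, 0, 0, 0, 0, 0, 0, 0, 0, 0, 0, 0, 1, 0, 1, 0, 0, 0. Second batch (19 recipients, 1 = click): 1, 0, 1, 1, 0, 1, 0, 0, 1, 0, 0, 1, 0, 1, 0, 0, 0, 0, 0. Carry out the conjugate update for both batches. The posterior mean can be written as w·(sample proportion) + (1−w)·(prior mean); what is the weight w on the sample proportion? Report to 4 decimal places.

The Beta prior is conjugate to a Binomial/Bernoulli likelihood; the update adds successes to α and failures to β.
Total number of recipients: n = 43 + 19 = 62.
Posterior mean = (α₀+k)/(α₀+β₀+n) = [n/(α₀+β₀+n)]·(k/n) + [(α₀+β₀)/(α₀+β₀+n)]·α₀/(α₀+β₀), so only n and the prior enter the weight.
The weight on the data is w = n/(α₀+β₀+n) = 62/(5.0+8.9+62) = 62/75.9 = 0.8169.

0.8169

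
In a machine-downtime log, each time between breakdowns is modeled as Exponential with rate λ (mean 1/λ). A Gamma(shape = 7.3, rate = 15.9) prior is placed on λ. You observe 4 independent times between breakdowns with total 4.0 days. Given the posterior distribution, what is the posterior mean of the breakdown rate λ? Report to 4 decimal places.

0.5678

With a Gamma(shape α, rate β) prior on the exponential rate λ, the posterior after n observations with total T = Σxᵢ is Gamma(α+n, β+T).
Posterior: Gamma(7.3+4, 15.9+4.0) = Gamma(11.3, 19.9).
Posterior mean of λ = α/β = 11.3/19.9 = 0.5678.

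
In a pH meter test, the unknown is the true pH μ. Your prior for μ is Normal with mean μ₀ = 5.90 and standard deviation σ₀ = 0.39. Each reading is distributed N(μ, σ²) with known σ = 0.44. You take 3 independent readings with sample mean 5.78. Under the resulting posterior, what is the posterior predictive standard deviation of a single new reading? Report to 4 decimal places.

0.4888

For Normal data with known variance σ², a Normal(μ₀, σ₀²) prior on μ is conjugate. Posterior precision = 1/σ₀² + n/σ²; posterior mean is the precision-weighted average of μ₀ and x̄.
σ₀² = 0.39² = 0.1521, σ² = 0.44² = 0.1936; σ² + n·σ₀² = 0.1936 + 3·0.1521 = 0.6499.
Posterior precision = 1/σ₀² + n/σ² = 1/0.1521 + 3/0.1936 = (σ² + n·σ₀²)/(σ₀²σ²) = 0.6499/(0.1521·0.1936); posterior variance σₙ² = σ₀²σ²/(σ² + n·σ₀²) = 0.1521·0.1936/0.6499 = 0.045309.
Predictive variance for one new observation = σₙ² + σ² = 0.1521·0.1936/0.6499 + 0.1936 = σ²·(σ₀² + 0.6499)/0.6499 = 0.1936·0.802/0.6499 = 0.238909; SD = √(0.1936·0.802/0.6499) = 0.4888.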